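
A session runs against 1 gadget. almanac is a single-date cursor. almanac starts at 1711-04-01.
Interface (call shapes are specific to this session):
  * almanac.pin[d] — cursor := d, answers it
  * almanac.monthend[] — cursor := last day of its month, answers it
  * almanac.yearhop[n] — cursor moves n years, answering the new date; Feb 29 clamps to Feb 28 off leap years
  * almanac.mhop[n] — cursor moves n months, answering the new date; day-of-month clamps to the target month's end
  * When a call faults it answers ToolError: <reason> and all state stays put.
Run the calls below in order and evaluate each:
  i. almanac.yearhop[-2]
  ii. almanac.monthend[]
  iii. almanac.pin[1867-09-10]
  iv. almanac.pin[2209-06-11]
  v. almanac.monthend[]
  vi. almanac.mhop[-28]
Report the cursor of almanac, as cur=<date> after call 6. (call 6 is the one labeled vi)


;; yearhop(n: -2) ~> 1709-04-01
;; monthend() ~> 1709-04-30
;; pin(d: 1867-09-10) ~> 1867-09-10
;; pin(d: 2209-06-11) ~> 2209-06-11
;; monthend() ~> 2209-06-30
;; mhop(n: -28) ~> 2207-02-28

Answer: cur=2207-02-28


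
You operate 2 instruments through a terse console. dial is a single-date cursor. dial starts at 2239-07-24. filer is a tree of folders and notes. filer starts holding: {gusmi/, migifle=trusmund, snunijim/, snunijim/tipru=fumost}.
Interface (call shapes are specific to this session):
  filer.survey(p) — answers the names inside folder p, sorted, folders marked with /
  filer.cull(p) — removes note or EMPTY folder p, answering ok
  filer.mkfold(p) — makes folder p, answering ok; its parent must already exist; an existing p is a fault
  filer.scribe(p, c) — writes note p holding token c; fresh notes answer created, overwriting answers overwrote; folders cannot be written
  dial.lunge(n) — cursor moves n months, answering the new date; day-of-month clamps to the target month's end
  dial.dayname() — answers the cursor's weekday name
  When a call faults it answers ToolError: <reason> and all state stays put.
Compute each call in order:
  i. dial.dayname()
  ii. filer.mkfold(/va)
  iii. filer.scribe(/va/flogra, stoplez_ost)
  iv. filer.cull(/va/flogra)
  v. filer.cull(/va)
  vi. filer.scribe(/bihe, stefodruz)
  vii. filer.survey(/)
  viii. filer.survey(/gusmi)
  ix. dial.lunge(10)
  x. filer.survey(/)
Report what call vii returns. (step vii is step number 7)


Answer: [bihe, gusmi/, migifle, snunijim/]

Derivation:
>>> dayname
  Wednesday
>>> mkfold p: /va
  ok
>>> scribe p: /va/flogra c: stoplez_ost
  created
>>> cull p: /va/flogra
  ok
>>> cull p: /va
  ok
>>> scribe p: /bihe c: stefodruz
  created
>>> survey p: /
  [bihe, gusmi/, migifle, snunijim/]
>>> survey p: /gusmi
  []
>>> lunge n: 10
  2240-05-24
>>> survey p: /
  [bihe, gusmi/, migifle, snunijim/]


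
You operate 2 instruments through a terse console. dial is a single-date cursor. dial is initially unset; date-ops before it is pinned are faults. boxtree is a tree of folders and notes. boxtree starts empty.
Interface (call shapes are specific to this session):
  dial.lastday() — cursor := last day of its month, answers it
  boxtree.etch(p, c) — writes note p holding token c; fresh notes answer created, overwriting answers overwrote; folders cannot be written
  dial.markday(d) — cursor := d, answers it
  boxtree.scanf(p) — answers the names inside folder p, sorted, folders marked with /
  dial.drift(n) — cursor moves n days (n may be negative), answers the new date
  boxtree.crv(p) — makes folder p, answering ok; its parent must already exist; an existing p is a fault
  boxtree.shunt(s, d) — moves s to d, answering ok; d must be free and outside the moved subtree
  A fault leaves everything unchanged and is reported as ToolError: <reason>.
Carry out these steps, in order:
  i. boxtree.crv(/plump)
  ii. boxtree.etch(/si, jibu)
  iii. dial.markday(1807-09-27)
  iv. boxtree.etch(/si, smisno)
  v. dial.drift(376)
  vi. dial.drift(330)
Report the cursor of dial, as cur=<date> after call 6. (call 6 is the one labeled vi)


Answer: cur=1809-09-02

Derivation:
-- boxtree.crv(p=/plump) -> ok
-- boxtree.etch(p=/si, c=jibu) -> created
-- dial.markday(d=1807-09-27) -> 1807-09-27
-- boxtree.etch(p=/si, c=smisno) -> overwrote
-- dial.drift(n=376) -> 1808-10-07
-- dial.drift(n=330) -> 1809-09-02


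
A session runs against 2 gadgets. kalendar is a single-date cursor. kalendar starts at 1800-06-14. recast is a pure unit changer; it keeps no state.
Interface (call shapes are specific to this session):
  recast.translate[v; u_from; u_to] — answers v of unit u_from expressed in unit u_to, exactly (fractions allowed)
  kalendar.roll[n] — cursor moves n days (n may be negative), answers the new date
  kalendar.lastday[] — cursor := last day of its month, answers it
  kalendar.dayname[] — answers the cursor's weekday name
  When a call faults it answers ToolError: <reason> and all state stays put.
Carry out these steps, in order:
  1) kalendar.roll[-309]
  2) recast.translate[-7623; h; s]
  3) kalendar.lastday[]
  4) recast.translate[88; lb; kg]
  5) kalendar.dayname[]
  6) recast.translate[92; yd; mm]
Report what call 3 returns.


[in] kalendar.roll -309
= 1799-08-09
[in] recast.translate -7623 h s
= -27442800
[in] kalendar.lastday
= 1799-08-31
[in] recast.translate 88 lb kg
= 498951607/12500000
[in] kalendar.dayname
= Saturday
[in] recast.translate 92 yd mm
= 420624/5

Answer: 1799-08-31


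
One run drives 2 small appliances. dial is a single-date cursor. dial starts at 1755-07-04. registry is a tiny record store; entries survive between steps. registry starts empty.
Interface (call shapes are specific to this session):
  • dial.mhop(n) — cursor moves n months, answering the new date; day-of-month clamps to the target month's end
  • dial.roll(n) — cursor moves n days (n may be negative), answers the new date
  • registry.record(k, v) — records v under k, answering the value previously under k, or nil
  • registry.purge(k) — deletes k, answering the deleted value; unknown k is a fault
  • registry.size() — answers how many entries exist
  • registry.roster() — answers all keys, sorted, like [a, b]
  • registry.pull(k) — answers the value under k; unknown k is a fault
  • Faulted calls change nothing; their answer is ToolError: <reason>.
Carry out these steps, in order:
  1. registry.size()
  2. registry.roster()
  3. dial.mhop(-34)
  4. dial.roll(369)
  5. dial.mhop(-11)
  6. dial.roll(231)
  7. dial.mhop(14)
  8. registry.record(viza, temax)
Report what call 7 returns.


Answer: 1754-07-27

Derivation:
;; 1. size() : 0
;; 2. roster() : []
;; 3. mhop(n→-34) : 1752-09-04
;; 4. roll(n→369) : 1753-09-08
;; 5. mhop(n→-11) : 1752-10-08
;; 6. roll(n→231) : 1753-05-27
;; 7. mhop(n→14) : 1754-07-27
;; 8. record(k→viza, v→temax) : nil


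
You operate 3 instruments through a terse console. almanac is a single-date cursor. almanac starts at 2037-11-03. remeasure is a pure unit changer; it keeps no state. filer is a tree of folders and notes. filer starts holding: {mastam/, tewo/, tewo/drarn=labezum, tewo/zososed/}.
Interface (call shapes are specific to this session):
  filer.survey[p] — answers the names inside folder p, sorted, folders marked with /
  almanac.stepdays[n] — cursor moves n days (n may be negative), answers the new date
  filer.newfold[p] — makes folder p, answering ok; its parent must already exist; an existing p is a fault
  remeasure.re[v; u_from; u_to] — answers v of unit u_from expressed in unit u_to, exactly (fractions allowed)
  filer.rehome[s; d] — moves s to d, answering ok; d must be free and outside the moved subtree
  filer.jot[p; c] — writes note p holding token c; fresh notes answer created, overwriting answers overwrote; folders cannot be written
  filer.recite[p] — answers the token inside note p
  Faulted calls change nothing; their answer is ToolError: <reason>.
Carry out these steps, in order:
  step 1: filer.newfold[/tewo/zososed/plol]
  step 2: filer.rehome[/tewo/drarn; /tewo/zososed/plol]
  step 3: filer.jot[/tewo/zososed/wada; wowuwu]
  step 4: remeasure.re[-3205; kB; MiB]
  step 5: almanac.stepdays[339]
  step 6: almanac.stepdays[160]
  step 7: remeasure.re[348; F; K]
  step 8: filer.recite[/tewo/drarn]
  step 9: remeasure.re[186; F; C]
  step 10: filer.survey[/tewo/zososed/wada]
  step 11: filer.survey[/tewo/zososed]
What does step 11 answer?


Then newfold using p=/tewo/zososed/plol, → ok.
Next I call rehome using s=/tewo/drarn, d=/tewo/zososed/plol, yielding ToolError: exists.
I invoke jot using p=/tewo/zososed/wada, c=wowuwu: created.
I invoke re using v=-3205, u_from=kB, u_to=MiB, and observe -400625/131072.
Then stepdays using n=339, and see 2038-10-08.
I use stepdays using n=160, yielding 2039-03-17.
I call re using v=348, u_from=F, u_to=K, yielding 80767/180.
Now I run recite using p=/tewo/drarn, and see labezum.
I use re using v=186, u_from=F, u_to=C, and observe 770/9.
I call survey using p=/tewo/zososed/wada, giving ToolError: not a directory.
I run survey using p=/tewo/zososed, which returns [plol/, wada].

Answer: [plol/, wada]


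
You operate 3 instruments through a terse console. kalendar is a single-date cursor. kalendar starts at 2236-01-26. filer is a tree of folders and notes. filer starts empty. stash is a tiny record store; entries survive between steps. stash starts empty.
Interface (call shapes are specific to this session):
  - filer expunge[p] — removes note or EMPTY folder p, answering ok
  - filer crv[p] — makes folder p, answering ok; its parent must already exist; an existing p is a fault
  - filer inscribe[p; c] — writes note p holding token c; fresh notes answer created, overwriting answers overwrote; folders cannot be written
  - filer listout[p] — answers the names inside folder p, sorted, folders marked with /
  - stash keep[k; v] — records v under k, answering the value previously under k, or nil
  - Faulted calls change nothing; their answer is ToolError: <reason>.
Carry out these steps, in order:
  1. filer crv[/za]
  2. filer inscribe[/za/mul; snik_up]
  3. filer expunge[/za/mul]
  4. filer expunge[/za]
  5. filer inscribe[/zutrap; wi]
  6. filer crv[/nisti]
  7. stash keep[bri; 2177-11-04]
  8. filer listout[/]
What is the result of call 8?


Act: filer crv[p='/za']
Obs: ok
Act: filer inscribe[p='/za/mul'; c='snik_up']
Obs: created
Act: filer expunge[p='/za/mul']
Obs: ok
Act: filer expunge[p='/za']
Obs: ok
Act: filer inscribe[p='/zutrap'; c='wi']
Obs: created
Act: filer crv[p='/nisti']
Obs: ok
Act: stash keep[k='bri'; v='2177-11-04']
Obs: nil
Act: filer listout[p='/']
Obs: [nisti/, zutrap]

Answer: [nisti/, zutrap]


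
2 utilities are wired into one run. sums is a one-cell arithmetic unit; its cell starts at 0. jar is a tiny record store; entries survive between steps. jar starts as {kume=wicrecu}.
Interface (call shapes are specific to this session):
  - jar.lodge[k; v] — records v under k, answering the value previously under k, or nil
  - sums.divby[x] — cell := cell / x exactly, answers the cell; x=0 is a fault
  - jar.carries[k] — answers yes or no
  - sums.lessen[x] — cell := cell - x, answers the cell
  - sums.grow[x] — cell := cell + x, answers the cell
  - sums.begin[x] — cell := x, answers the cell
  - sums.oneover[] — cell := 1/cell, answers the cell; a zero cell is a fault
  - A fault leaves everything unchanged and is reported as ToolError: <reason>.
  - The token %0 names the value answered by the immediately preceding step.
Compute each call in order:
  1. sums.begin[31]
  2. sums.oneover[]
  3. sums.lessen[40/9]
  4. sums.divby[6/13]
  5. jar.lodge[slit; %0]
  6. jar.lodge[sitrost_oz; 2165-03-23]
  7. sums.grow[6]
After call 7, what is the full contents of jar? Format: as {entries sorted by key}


→ sums.begin(x='31')
← 31
→ sums.oneover()
← 1/31
→ sums.lessen(x='40/9')
← -1231/279
→ sums.divby(x='6/13')
← -16003/1674
→ jar.lodge(k='slit', v='%0')
← nil
→ jar.lodge(k='sitrost_oz', v='2165-03-23')
← nil
→ sums.grow(x='6')
← -5959/1674

Answer: {kume=wicrecu, sitrost_oz=2165-03-23, slit=-16003/1674}


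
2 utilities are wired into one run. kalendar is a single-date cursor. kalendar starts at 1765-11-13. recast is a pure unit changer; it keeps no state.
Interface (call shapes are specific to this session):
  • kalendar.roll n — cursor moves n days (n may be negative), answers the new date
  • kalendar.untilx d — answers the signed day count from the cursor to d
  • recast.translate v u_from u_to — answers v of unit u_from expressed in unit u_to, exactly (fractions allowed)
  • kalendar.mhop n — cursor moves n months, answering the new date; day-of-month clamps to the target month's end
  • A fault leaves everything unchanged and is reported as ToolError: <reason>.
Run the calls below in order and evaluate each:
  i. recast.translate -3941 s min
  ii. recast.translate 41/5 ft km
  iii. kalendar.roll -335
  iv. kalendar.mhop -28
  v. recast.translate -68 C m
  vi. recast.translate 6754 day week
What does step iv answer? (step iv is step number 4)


$ recast.translate v=-3941 u_from=s u_to=min
[out] -3941/60
$ recast.translate v=41/5 u_from=ft u_to=km
[out] 15621/6250000
$ kalendar.roll n=-335
[out] 1764-12-13
$ kalendar.mhop n=-28
[out] 1762-08-13
$ recast.translate v=-68 u_from=C u_to=m
[out] ToolError: incompatible units
$ recast.translate v=6754 u_from=day u_to=week
[out] 6754/7

Answer: 1762-08-13


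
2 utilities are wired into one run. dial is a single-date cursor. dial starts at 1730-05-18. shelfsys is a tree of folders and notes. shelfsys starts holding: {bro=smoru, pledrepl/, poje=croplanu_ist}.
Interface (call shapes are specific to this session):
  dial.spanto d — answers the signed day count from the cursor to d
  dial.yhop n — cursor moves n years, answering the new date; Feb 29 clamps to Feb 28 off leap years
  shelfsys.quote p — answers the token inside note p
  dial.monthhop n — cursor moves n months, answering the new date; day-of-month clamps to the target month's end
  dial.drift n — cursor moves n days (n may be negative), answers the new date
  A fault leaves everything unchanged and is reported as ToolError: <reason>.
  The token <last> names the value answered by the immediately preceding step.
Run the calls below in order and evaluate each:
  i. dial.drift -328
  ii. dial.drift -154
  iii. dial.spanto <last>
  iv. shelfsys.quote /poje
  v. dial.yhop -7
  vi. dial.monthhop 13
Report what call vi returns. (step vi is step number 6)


Answer: 1723-02-21

Derivation:
-- 1. drift(n=-328) -> 1729-06-24
-- 2. drift(n=-154) -> 1729-01-21
-- 3. spanto(d=<last>) -> 0
-- 4. quote(p=/poje) -> croplanu_ist
-- 5. yhop(n=-7) -> 1722-01-21
-- 6. monthhop(n=13) -> 1723-02-21


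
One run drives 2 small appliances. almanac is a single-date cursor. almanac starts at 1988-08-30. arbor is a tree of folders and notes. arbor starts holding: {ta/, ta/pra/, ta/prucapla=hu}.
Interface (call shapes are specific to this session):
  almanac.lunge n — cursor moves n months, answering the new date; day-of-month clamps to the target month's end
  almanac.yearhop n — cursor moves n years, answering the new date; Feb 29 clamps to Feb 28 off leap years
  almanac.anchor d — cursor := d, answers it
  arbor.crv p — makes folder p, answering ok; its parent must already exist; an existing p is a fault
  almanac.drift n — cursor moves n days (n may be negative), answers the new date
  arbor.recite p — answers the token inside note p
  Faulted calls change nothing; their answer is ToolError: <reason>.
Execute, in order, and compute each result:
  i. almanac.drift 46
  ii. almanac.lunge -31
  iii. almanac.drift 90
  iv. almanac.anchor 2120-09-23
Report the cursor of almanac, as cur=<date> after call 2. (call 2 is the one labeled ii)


Answer: cur=1986-03-15

Derivation:
Next I call drift using n→46, and see 1988-10-15.
Invoking lunge using n→-31, — result: 1986-03-15.
I try drift using n→90, — result: 1986-06-13.
Calling anchor using d→2120-09-23, and observe 2120-09-23.


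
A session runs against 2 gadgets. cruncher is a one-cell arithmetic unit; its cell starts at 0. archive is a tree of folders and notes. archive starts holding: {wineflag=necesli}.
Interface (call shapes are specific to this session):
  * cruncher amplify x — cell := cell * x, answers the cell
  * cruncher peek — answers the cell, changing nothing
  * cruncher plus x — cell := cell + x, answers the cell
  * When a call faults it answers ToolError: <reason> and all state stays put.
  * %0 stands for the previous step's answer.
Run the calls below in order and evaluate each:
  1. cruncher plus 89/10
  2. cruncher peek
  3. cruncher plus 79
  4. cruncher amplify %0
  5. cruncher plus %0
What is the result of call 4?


Answer: 772641/100

Derivation:
-- cruncher plus(x=89/10) ~> 89/10
-- cruncher peek() ~> 89/10
-- cruncher plus(x=79) ~> 879/10
-- cruncher amplify(x=%0) ~> 772641/100
-- cruncher plus(x=%0) ~> 772641/50


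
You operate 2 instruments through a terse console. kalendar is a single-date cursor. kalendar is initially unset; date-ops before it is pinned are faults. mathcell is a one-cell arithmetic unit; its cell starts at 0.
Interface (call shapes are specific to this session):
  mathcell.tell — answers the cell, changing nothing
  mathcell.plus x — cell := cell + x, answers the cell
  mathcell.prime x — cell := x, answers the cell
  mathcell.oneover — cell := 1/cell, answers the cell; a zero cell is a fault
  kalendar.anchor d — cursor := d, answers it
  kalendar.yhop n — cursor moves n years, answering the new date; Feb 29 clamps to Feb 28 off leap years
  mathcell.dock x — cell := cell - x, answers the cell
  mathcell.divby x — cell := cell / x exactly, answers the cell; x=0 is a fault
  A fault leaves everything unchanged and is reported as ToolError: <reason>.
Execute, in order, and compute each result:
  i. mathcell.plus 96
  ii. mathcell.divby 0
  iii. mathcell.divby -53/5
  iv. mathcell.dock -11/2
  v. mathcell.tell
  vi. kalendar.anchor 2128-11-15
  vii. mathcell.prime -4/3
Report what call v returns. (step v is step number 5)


Do: plus[x='96']
See: 96
Do: divby[x='0']
See: ToolError: division by zero
Do: divby[x='-53/5']
See: -480/53
Do: dock[x='-11/2']
See: -377/106
Do: tell[]
See: -377/106
Do: anchor[d='2128-11-15']
See: 2128-11-15
Do: prime[x='-4/3']
See: -4/3

Answer: -377/106


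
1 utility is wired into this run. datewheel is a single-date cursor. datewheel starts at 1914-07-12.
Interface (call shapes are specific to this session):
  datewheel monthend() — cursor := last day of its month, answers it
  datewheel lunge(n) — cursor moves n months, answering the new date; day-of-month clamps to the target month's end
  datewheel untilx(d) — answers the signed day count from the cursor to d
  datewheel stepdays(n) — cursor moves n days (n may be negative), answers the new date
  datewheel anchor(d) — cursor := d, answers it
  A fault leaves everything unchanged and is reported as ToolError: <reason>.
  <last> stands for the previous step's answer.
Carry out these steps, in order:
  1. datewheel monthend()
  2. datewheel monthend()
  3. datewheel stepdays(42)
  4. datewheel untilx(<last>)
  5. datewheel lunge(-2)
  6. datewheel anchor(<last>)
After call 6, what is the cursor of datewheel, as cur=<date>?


;; 1. datewheel monthend() -> 1914-07-31
;; 2. datewheel monthend() -> 1914-07-31
;; 3. datewheel stepdays(n=42) -> 1914-09-11
;; 4. datewheel untilx(d=<last>) -> 0
;; 5. datewheel lunge(n=-2) -> 1914-07-11
;; 6. datewheel anchor(d=<last>) -> 1914-07-11

Answer: cur=1914-07-11


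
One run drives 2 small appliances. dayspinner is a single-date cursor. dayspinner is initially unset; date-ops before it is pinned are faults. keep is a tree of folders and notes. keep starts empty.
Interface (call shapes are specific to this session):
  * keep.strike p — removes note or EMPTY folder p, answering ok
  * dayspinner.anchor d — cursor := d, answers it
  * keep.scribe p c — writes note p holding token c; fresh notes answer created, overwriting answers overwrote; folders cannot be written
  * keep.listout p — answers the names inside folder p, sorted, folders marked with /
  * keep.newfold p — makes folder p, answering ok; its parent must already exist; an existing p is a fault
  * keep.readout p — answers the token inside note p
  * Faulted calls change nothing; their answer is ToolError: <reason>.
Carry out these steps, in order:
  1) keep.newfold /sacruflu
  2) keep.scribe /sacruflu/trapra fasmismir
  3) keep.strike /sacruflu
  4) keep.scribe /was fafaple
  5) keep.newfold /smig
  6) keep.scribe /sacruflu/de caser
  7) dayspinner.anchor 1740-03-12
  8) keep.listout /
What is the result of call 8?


Answer: [sacruflu/, smig/, was]

Derivation:
Using newfold with p→/sacruflu: ok.
I run scribe with p→/sacruflu/trapra, c→fasmismir, and get created.
I use strike with p→/sacruflu: ToolError: not empty.
Next I call scribe with p→/was, c→fafaple: created.
I call newfold with p→/smig: ok.
Now I run scribe with p→/sacruflu/de, c→caser, giving created.
Calling anchor with d→1740-03-12, and observe 1740-03-12.
Calling listout with p→/, — result: [sacruflu/, smig/, was].


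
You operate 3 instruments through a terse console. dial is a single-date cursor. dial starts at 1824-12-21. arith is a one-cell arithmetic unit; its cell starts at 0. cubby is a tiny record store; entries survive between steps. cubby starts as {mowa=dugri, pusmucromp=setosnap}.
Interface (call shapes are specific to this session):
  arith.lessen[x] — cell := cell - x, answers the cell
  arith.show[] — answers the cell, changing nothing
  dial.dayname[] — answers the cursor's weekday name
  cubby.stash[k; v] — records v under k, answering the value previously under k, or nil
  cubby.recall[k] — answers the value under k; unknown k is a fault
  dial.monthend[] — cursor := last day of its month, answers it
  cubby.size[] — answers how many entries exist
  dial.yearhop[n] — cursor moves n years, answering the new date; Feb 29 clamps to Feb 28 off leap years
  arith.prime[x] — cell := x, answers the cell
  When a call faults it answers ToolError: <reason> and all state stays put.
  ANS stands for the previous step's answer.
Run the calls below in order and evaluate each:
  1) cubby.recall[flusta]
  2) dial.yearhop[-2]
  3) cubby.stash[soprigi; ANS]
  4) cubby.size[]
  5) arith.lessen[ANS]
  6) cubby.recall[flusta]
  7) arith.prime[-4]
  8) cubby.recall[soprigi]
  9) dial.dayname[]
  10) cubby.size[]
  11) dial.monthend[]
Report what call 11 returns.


Answer: 1822-12-31

Derivation:
;; cubby.recall(k: flusta) : ToolError: no such key flusta
;; dial.yearhop(n: -2) : 1822-12-21
;; cubby.stash(k: soprigi, v: ANS) : nil
;; cubby.size() : 3
;; arith.lessen(x: ANS) : -3
;; cubby.recall(k: flusta) : ToolError: no such key flusta
;; arith.prime(x: -4) : -4
;; cubby.recall(k: soprigi) : 1822-12-21
;; dial.dayname() : Saturday
;; cubby.size() : 3
;; dial.monthend() : 1822-12-31


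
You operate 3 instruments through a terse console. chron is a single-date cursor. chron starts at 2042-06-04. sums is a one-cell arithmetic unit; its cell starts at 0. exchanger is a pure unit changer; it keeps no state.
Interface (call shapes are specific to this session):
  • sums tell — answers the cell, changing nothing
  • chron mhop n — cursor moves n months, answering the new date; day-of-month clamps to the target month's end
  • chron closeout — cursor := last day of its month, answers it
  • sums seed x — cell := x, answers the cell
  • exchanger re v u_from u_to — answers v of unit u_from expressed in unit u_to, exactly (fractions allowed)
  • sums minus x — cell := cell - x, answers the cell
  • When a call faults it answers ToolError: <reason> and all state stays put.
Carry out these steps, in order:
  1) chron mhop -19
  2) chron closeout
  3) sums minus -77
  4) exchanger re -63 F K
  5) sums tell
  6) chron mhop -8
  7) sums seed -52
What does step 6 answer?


Answer: 2040-03-30

Derivation:
·→ chron mhop(n→-19)
·← 2040-11-04
·→ chron closeout()
·← 2040-11-30
·→ sums minus(x→-77)
·← 77
·→ exchanger re(v→-63, u_from→F, u_to→K)
·← 39667/180
·→ sums tell()
·← 77
·→ chron mhop(n→-8)
·← 2040-03-30
·→ sums seed(x→-52)
·← -52


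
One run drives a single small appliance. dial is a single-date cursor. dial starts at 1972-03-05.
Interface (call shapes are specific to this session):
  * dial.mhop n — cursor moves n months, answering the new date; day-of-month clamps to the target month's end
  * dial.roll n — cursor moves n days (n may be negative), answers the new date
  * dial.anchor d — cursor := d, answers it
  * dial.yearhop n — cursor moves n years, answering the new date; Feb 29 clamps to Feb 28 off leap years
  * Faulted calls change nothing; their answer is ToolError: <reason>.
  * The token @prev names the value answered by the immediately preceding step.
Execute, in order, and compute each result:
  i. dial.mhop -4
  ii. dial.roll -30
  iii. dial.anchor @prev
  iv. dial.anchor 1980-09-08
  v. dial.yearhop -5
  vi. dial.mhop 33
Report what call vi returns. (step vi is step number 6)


-- dial.mhop(n→-4) == 1971-11-05
-- dial.roll(n→-30) == 1971-10-06
-- dial.anchor(d→@prev) == 1971-10-06
-- dial.anchor(d→1980-09-08) == 1980-09-08
-- dial.yearhop(n→-5) == 1975-09-08
-- dial.mhop(n→33) == 1978-06-08

Answer: 1978-06-08


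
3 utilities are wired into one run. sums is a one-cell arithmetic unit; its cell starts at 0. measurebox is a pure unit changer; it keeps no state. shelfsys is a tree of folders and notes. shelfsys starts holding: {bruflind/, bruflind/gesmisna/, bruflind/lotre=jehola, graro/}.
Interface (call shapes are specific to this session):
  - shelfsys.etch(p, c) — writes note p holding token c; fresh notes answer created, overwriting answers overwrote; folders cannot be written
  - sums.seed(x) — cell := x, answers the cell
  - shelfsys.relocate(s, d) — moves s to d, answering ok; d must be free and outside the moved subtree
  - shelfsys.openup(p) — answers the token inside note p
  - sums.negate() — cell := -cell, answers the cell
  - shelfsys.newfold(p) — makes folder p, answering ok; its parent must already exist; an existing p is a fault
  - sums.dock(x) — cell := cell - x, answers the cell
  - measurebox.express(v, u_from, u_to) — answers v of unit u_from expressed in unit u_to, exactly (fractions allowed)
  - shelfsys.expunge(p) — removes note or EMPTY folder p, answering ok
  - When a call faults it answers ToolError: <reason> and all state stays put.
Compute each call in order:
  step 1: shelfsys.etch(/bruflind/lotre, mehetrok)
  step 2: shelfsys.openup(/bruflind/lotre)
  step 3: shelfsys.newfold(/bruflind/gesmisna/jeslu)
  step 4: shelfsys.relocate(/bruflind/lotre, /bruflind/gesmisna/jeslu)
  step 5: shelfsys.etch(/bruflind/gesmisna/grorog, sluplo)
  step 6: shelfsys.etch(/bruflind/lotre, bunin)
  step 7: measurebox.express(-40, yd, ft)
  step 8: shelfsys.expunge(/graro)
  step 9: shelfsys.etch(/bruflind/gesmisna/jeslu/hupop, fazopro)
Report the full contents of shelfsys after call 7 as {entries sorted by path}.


Act: shelfsys.etch[p='/bruflind/lotre'; c='mehetrok']
Obs: overwrote
Act: shelfsys.openup[p='/bruflind/lotre']
Obs: mehetrok
Act: shelfsys.newfold[p='/bruflind/gesmisna/jeslu']
Obs: ok
Act: shelfsys.relocate[s='/bruflind/lotre'; d='/bruflind/gesmisna/jeslu']
Obs: ToolError: exists
Act: shelfsys.etch[p='/bruflind/gesmisna/grorog'; c='sluplo']
Obs: created
Act: shelfsys.etch[p='/bruflind/lotre'; c='bunin']
Obs: overwrote
Act: measurebox.express[v='-40'; u_from='yd'; u_to='ft']
Obs: -120
Act: shelfsys.expunge[p='/graro']
Obs: ok
Act: shelfsys.etch[p='/bruflind/gesmisna/jeslu/hupop'; c='fazopro']
Obs: created

Answer: {bruflind/, bruflind/gesmisna/, bruflind/gesmisna/grorog=sluplo, bruflind/gesmisna/jeslu/, bruflind/lotre=bunin, graro/}


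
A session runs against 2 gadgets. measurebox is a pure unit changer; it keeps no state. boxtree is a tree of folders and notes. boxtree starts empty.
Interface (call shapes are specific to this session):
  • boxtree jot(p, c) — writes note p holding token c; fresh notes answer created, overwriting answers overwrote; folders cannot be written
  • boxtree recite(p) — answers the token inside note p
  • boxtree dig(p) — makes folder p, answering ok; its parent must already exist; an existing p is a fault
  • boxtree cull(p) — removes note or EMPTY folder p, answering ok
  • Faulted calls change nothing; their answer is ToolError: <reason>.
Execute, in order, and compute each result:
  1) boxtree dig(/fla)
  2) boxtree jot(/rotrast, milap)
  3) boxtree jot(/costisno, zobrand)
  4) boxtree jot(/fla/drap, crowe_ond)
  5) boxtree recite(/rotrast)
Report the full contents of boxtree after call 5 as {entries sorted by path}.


>>> boxtree dig p='/fla'
[out] ok
>>> boxtree jot p='/rotrast' c='milap'
[out] created
>>> boxtree jot p='/costisno' c='zobrand'
[out] created
>>> boxtree jot p='/fla/drap' c='crowe_ond'
[out] created
>>> boxtree recite p='/rotrast'
[out] milap

Answer: {costisno=zobrand, fla/, fla/drap=crowe_ond, rotrast=milap}


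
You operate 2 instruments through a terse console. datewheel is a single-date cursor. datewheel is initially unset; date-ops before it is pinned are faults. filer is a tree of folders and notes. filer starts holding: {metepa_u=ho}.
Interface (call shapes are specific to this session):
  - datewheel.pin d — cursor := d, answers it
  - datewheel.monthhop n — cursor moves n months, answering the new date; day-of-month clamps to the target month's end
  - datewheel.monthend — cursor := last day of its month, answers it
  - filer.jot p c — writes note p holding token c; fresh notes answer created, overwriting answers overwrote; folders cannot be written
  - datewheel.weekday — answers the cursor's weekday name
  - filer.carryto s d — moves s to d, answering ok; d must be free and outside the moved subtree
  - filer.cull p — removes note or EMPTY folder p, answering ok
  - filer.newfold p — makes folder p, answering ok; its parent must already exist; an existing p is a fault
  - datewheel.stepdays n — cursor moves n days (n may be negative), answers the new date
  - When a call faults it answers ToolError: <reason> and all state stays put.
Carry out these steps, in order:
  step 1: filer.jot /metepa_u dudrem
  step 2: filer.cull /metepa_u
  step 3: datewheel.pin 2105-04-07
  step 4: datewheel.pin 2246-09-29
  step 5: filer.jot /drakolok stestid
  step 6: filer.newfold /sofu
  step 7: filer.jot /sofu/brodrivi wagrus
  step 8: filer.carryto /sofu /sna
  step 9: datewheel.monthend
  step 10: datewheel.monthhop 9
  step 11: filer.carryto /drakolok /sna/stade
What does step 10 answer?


Answer: 2247-06-30

Derivation:
-> filer.jot(p=/metepa_u, c=dudrem)
<- overwrote
-> filer.cull(p=/metepa_u)
<- ok
-> datewheel.pin(d=2105-04-07)
<- 2105-04-07
-> datewheel.pin(d=2246-09-29)
<- 2246-09-29
-> filer.jot(p=/drakolok, c=stestid)
<- created
-> filer.newfold(p=/sofu)
<- ok
-> filer.jot(p=/sofu/brodrivi, c=wagrus)
<- created
-> filer.carryto(s=/sofu, d=/sna)
<- ok
-> datewheel.monthend()
<- 2246-09-30
-> datewheel.monthhop(n=9)
<- 2247-06-30
-> filer.carryto(s=/drakolok, d=/sna/stade)
<- ok


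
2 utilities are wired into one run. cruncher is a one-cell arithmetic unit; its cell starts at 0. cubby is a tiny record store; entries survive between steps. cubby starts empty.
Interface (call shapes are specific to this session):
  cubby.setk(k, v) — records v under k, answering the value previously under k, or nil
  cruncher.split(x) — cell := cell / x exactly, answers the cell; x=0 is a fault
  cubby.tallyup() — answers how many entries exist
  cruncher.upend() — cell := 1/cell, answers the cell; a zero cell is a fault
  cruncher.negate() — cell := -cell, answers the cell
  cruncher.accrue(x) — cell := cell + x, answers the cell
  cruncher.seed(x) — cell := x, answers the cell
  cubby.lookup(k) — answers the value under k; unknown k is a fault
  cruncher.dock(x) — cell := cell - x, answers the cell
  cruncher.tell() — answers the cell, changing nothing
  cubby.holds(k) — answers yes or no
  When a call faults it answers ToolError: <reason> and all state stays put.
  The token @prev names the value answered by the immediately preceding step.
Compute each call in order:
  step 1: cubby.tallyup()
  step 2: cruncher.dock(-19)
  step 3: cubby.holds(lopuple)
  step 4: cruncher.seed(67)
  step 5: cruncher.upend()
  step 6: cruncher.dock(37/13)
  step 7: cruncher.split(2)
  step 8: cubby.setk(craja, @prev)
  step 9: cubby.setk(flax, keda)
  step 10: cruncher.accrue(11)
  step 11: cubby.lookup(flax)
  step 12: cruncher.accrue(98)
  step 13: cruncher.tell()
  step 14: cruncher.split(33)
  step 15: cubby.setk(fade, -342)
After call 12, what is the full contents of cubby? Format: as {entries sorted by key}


Answer: {craja=-1233/871, flax=keda}

Derivation:
==> cubby.tallyup()
<== 0
==> cruncher.dock(x→-19)
<== 19
==> cubby.holds(k→lopuple)
<== no
==> cruncher.seed(x→67)
<== 67
==> cruncher.upend()
<== 1/67
==> cruncher.dock(x→37/13)
<== -2466/871
==> cruncher.split(x→2)
<== -1233/871
==> cubby.setk(k→craja, v→@prev)
<== nil
==> cubby.setk(k→flax, v→keda)
<== nil
==> cruncher.accrue(x→11)
<== 8348/871
==> cubby.lookup(k→flax)
<== keda
==> cruncher.accrue(x→98)
<== 93706/871
==> cruncher.tell()
<== 93706/871
==> cruncher.split(x→33)
<== 93706/28743
==> cubby.setk(k→fade, v→-342)
<== nil


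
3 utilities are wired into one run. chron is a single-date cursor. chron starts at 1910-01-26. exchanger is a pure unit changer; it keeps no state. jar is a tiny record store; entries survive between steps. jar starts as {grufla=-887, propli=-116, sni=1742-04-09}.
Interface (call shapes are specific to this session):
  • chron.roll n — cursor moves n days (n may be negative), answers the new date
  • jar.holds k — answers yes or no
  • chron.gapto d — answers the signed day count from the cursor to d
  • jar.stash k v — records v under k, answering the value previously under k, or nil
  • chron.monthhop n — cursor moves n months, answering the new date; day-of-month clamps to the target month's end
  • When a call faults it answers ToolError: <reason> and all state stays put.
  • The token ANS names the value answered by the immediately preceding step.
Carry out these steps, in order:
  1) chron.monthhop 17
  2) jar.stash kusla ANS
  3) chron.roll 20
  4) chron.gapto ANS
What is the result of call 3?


Answer: 1911-07-16

Derivation:
I run chron.monthhop on 17, and observe 1911-06-26.
Now I run jar.stash on kusla, ANS, yielding nil.
Calling chron.roll on 20, and get 1911-07-16.
Next I call chron.gapto on ANS, and get 0.


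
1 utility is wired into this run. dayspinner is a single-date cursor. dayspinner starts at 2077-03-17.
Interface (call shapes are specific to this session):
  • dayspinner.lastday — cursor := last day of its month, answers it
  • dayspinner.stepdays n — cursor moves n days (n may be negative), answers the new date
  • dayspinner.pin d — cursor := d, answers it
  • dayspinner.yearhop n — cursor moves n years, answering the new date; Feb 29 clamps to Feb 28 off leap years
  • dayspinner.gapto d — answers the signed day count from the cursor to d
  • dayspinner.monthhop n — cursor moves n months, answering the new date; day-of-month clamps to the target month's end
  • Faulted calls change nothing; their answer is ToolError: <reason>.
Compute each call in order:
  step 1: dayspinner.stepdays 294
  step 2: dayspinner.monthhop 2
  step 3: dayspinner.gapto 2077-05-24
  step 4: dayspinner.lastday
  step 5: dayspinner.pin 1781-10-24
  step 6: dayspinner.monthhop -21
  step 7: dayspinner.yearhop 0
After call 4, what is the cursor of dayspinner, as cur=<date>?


>> dayspinner.stepdays(n='294')
<< 2078-01-05
>> dayspinner.monthhop(n='2')
<< 2078-03-05
>> dayspinner.gapto(d='2077-05-24')
<< -285
>> dayspinner.lastday()
<< 2078-03-31
>> dayspinner.pin(d='1781-10-24')
<< 1781-10-24
>> dayspinner.monthhop(n='-21')
<< 1780-01-24
>> dayspinner.yearhop(n='0')
<< 1780-01-24

Answer: cur=2078-03-31


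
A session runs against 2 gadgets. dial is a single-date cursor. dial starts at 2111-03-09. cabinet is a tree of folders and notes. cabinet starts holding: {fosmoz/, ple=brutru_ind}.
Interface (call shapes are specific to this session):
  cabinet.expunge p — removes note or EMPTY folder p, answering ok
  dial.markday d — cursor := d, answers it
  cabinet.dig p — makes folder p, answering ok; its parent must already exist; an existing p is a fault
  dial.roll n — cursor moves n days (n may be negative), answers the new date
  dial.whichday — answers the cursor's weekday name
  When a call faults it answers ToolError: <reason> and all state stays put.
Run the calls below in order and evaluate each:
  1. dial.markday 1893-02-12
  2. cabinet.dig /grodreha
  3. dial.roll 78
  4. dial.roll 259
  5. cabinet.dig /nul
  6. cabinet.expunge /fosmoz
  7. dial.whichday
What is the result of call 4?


==> markday(d='1893-02-12')
<== 1893-02-12
==> dig(p='/grodreha')
<== ok
==> roll(n='78')
<== 1893-05-01
==> roll(n='259')
<== 1894-01-15
==> dig(p='/nul')
<== ok
==> expunge(p='/fosmoz')
<== ok
==> whichday()
<== Monday

Answer: 1894-01-15


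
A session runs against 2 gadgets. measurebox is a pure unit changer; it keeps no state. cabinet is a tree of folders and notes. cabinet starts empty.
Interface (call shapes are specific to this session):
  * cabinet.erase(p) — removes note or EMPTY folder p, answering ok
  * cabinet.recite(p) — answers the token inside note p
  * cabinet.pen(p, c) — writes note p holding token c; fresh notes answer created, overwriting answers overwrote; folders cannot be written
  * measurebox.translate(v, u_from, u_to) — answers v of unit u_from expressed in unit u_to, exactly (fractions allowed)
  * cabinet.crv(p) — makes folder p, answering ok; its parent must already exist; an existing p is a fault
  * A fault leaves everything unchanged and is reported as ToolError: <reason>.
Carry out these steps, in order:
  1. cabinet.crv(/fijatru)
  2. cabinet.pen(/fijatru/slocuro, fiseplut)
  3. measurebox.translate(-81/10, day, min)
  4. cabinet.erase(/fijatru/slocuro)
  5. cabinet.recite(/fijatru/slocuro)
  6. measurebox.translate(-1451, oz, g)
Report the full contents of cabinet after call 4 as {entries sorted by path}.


Answer: {fijatru/}

Derivation:
>> crv(p: /fijatru)
<< ok
>> pen(p: /fijatru/slocuro, c: fiseplut)
<< created
>> translate(v: -81/10, u_from: day, u_to: min)
<< -11664
>> erase(p: /fijatru/slocuro)
<< ok
>> recite(p: /fijatru/slocuro)
<< ToolError: not found
>> translate(v: -1451, u_from: oz, u_to: g)
<< -65816252887/1600000


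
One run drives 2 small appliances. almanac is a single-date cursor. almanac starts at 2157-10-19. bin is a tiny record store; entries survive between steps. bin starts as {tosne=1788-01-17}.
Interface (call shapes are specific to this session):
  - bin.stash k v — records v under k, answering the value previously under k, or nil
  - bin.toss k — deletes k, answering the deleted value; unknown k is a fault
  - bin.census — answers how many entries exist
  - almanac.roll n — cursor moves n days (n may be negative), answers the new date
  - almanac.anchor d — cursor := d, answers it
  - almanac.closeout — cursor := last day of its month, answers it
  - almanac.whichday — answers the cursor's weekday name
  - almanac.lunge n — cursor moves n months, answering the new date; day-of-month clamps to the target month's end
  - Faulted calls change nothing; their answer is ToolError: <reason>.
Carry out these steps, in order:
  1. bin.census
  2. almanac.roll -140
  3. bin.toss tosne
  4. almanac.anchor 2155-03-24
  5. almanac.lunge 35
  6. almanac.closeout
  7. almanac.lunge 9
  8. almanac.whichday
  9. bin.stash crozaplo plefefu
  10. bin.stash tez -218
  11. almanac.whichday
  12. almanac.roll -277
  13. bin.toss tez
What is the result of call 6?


Answer: 2158-02-28

Derivation:
! bin.census() ~> 1
! almanac.roll(-140) ~> 2157-06-01
! bin.toss(tosne) ~> 1788-01-17
! almanac.anchor(2155-03-24) ~> 2155-03-24
! almanac.lunge(35) ~> 2158-02-24
! almanac.closeout() ~> 2158-02-28
! almanac.lunge(9) ~> 2158-11-28
! almanac.whichday() ~> Tuesday
! bin.stash(crozaplo, plefefu) ~> nil
! bin.stash(tez, -218) ~> nil
! almanac.whichday() ~> Tuesday
! almanac.roll(-277) ~> 2158-02-24
! bin.toss(tez) ~> -218
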